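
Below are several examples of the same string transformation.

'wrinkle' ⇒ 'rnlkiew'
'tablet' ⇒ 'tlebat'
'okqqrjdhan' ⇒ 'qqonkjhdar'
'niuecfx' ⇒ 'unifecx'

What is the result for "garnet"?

rngeat

What's happening: sort the characters into reverse alphabetical order, then move the first character to the end.
For "garnet" the result is "rngeat".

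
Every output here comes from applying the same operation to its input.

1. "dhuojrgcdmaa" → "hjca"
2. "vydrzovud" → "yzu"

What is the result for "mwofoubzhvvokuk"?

wozvu

Each output is the input with this applied: keep one character in every 3, starting at position 2 (positions 2nd, 5th, 8th, ...).
Doing the same to "mwofoubzhvvokuk": "wozvu".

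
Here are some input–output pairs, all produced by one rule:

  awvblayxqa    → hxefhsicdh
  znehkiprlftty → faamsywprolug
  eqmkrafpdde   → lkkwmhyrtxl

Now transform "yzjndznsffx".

emmzugkuqgf

The pattern: reverse the string, then shift every letter 7 places forward in the alphabet (wrapping around).
Working it through for "yzjndznsffx": intermediate "xffsnzdnjzy", final "emmzugkuqgf".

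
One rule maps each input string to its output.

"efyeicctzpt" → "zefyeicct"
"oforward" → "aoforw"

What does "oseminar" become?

The transformation: delete the last 2 characters, then move the last character to the front.
Working it through for "oseminar": intermediate "osemin", final "nosemi".

nosemi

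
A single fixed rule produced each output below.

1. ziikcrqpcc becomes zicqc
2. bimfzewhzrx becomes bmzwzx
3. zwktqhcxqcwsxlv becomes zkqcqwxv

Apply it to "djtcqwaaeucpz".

The rule is to keep every other character starting from the first (positions 1st, 3rd, 5th, ...).
"djtcqwaaeucpz" → "dtqaecz".

dtqaecz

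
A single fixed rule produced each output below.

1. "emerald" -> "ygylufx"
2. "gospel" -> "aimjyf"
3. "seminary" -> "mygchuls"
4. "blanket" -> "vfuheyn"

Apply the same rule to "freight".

zlycabn

What's happening: shift every letter 6 places backward in the alphabet (wrapping around).
"freight" → "zlycabn".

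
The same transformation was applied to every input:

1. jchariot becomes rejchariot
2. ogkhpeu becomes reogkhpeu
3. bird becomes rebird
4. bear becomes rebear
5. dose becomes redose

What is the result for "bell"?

Each output is the input with this applied: prepend "re".
Doing the same to "bell": "rebell".

rebell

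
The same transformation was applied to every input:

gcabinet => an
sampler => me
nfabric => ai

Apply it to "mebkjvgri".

Each output is the input with this applied: keep one character in every 3, starting at position 3 (positions 3rd, 6th, 9th, ...).
So "mebkjvgri" becomes "bvi".

bvi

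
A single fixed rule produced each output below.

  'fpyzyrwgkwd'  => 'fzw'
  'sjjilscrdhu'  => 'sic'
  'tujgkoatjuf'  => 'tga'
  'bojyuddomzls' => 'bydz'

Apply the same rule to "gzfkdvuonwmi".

Rule — delete the last 2 characters, then keep one character in every 3, starting at position 1 (positions 1st, 4th, 7th, ...).
"gzfkdvuonwmi" → "gzfkdvuonw" → "gkuw".

gkuw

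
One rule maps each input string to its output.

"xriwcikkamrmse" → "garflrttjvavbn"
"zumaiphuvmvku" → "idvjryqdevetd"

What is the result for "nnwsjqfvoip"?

wwfbszoexry

The rule is to shift every letter 9 places forward in the alphabet (wrapping around).
For "nnwsjqfvoip" the result is "wwfbszoexry".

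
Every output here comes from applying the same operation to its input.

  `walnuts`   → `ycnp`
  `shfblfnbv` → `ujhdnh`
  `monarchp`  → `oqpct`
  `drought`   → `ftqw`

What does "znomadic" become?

The transformation: shift every letter 2 places forward in the alphabet (wrapping around), then delete the last 3 characters.
For "znomadic" the result is "bpqoc".

bpqoc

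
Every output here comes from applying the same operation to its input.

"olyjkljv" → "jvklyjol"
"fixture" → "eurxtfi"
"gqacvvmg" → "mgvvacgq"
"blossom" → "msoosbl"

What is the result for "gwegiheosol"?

Looking at the pairs, the operation is to swap each adjacent pair of characters (1↔2, 3↔4, ...), then reverse the string.
Applying both steps to "gwegiheosol": "wggehioeosl", then "lsoeoiheggw".

lsoeoiheggw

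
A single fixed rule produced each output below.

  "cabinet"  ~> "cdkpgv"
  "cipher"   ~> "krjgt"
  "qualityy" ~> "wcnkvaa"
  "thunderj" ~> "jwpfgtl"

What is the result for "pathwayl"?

cvjycan

The rule is to shift every letter 2 places forward in the alphabet (wrapping around), then delete the first character.
Working it through for "pathwayl": intermediate "rcvjycan", final "cvjycan".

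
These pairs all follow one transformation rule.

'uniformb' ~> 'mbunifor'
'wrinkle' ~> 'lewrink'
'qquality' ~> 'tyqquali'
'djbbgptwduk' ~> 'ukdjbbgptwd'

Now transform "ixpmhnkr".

The pattern: move the last 2 characters to the front (rotate right by 2).
Doing the same to "ixpmhnkr": "krixpmhn".

krixpmhn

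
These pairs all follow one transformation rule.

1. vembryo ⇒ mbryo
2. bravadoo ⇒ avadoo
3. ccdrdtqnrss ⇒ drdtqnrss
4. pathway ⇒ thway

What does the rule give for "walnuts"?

In each case the input is transformed by: delete the first 2 characters.
Doing the same to "walnuts": "lnuts".

lnuts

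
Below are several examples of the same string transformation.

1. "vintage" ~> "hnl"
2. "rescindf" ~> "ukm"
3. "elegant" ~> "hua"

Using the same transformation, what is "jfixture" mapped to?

byl

Each output is the input with this applied: shift every letter 7 places forward in the alphabet (wrapping around), then keep only the last 3 characters.
Applying both steps to "jfixture": "qmpeabyl", then "byl".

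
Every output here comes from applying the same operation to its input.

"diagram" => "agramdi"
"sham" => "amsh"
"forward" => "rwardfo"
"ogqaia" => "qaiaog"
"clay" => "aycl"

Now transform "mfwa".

wamf

The pattern: move the first 2 characters to the end (rotate left by 2).
So "mfwa" becomes "wamf".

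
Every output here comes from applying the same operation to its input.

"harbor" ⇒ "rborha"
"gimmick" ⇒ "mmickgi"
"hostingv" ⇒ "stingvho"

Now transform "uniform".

Looking at the pairs, the operation is to move the first 2 characters to the end (rotate left by 2).
On "uniform" that produces "iformun".

iformun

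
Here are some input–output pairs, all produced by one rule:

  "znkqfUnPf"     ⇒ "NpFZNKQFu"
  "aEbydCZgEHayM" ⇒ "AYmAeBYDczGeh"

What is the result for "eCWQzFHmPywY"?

YWyEcwqZfhMp

Looking at the pairs, the operation is to move the last 3 characters to the front (rotate right by 3), then flip the case of every letter.
On "eCWQzFHmPywY" that produces "YWyEcwqZfhMp".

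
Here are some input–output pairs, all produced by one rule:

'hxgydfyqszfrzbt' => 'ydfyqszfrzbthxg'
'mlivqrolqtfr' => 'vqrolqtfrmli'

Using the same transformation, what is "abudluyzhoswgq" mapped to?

The rule is to move the first 3 characters to the end (rotate left by 3).
For "abudluyzhoswgq" the result is "dluyzhoswgqabu".

dluyzhoswgqabu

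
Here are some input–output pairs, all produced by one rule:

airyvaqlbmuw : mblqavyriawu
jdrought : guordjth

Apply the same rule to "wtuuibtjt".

What's happening: move the last 2 characters to the front (rotate right by 2), then reverse the string.
Applying both steps to "wtuuibtjt": "jtwtuuibt", then "tbiuutwtj".

tbiuutwtj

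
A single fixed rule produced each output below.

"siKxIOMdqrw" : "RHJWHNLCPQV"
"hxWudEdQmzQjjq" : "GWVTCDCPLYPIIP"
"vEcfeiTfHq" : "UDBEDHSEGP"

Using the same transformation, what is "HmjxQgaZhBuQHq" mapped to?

GLIWPFZYGATPGP

Looking at the pairs, the operation is to shift every letter 1 place backward in the alphabet (wrapping around), then convert every letter to uppercase.
Working it through for "HmjxQgaZhBuQHq": intermediate "GliwPfzYgAtPGp", final "GLIWPFZYGATPGP".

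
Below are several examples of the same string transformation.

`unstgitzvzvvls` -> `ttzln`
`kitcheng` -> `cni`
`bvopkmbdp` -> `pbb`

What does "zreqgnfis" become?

The transformation: move the first 3 characters to the end (rotate left by 3), then keep one character in every 3, starting at position 1 (positions 1st, 4th, 7th, ...).
Working it through for "zreqgnfis": intermediate "qgnfiszre", final "qfz".

qfz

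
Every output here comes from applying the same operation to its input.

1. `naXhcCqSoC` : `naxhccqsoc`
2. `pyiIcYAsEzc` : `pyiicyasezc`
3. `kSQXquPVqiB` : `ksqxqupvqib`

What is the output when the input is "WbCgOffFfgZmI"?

wbcgoffffgzmi

What's happening: convert every letter to lowercase.
For "WbCgOffFfgZmI" the result is "wbcgoffffgzmi".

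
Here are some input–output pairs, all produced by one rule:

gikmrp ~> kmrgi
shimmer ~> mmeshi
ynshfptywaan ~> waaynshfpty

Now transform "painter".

The pattern: delete the last character, then move the last 3 characters to the front (rotate right by 3).
Starting from "painter": after the first operation, "painte"; after the second, "ntepai".

ntepai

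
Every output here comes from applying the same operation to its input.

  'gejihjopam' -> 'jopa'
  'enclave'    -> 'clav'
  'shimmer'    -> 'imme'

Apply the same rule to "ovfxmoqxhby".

qxhb

The transformation: move the last character to the front, then keep only the last 4 characters.
Starting from "ovfxmoqxhby": after the first operation, "yovfxmoqxhb"; after the second, "qxhb".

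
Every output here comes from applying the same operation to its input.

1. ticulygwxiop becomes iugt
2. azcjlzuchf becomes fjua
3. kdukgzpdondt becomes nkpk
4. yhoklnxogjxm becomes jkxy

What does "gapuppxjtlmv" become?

The rule is to keep one character in every 3, starting at position 1 (positions 1st, 4th, 7th, ...), then swap the first and last characters.
"gapuppxjtlmv" → "luxg".

luxg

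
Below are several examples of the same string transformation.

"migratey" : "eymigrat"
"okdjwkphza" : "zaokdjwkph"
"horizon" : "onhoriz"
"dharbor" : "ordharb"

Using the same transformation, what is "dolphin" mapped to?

indolph

Rule — move the last 2 characters to the front (rotate right by 2).
For "dolphin" the result is "indolph".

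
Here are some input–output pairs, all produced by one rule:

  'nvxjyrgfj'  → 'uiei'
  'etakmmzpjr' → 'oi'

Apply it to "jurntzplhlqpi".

The transformation: shift every letter 1 place backward in the alphabet (wrapping around), then keep only the vowels.
Applying both steps to "jurntzplhlqpi": "itqmsyokgkpoh", then "ioo".

ioo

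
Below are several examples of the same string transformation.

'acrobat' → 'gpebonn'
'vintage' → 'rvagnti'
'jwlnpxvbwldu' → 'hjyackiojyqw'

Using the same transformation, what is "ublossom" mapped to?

Rule — swap the first and last characters, then shift every letter 13 places forward in the alphabet (wrapping around) — i.e. ROT13.
On "ublossom" that produces "zoybffbh".

zoybffbh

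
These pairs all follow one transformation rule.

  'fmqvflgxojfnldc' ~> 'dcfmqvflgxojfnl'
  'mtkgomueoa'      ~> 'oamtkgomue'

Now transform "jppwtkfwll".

The rule is to move the last 2 characters to the front (rotate right by 2).
Doing the same to "jppwtkfwll": "lljppwtkfw".

lljppwtkfw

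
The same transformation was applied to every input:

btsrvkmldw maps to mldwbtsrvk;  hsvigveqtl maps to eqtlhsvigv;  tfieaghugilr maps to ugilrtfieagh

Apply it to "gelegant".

What's happening: move the first character to the end, then swap the front and back halves of the string.
"gelegant" → "elegantg" → "antgeleg".

antgeleg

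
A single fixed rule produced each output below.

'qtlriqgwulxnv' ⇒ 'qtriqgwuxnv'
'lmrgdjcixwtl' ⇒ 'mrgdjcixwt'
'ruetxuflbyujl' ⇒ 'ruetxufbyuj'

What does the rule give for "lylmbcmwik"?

In each case the input is transformed by: remove every "l".
Applying that to "lylmbcmwik" gives "ymbcmwik".

ymbcmwik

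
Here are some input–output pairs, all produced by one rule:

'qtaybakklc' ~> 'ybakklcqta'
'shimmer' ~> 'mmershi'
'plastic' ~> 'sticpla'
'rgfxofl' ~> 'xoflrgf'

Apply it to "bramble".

What's happening: move the first 3 characters to the end (rotate left by 3).
Applying that to "bramble" gives "mblebra".

mblebra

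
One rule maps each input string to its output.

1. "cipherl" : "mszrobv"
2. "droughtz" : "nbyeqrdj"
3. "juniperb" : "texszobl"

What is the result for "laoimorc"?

vkyswybm

The transformation: shift every letter 10 places forward in the alphabet (wrapping around).
For "laoimorc" the result is "vkyswybm".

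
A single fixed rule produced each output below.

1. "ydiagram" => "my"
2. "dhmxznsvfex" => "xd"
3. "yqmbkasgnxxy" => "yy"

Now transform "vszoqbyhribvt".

tv

The rule is to move the first character to the end, then keep only the last 2 characters.
On "vszoqbyhribvt": the first step gives "szoqbyhribvtv", and the second then gives "tv".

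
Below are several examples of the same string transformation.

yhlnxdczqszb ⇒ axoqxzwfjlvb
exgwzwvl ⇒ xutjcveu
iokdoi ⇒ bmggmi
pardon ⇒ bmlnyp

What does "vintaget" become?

Looking at the pairs, the operation is to shift every letter 2 places backward in the alphabet (wrapping around), then swap the front and back halves of the string.
Applying both steps to "vintaget": "tglryecr", then "yecrtglr".
(Check on "pardon": → "nypbml" → "bmlnyp" ✓)

yecrtglr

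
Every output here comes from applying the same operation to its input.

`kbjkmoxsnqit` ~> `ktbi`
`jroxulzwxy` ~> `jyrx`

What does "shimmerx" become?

sxhr

Each output is the input with this applied: take characters alternately from the front and the back (1st, last, 2nd, 2nd-last, ...), then keep only the first 4 characters.
"shimmerx" → "sxhr".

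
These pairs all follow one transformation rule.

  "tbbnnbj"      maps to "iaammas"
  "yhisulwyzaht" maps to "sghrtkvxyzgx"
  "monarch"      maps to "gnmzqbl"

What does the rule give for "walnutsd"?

czkmtsrv

Rule — swap the first and last characters, then shift every letter 1 place backward in the alphabet (wrapping around).
Working it through for "walnutsd": intermediate "dalnutsw", final "czkmtsrv".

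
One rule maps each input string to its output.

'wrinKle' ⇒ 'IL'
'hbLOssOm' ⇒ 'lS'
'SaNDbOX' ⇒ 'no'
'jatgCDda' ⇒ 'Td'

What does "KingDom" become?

NO

Looking at the pairs, the operation is to flip the case of every letter, then keep one character in every 3, starting at position 3 (positions 3rd, 6th, 9th, ...).
"KingDom" → "kINGdOM" → "NO".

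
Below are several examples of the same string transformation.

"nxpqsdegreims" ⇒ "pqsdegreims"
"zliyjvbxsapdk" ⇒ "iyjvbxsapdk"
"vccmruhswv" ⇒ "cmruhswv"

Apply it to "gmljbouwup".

In each case the input is transformed by: delete the first 2 characters.
Applying that to "gmljbouwup" gives "ljbouwup".

ljbouwup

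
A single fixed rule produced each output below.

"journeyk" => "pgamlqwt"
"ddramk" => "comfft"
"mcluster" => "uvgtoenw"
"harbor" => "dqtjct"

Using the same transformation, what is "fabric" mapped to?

tkehcd

The rule is to swap the front and back halves of the string, then shift every letter 2 places forward in the alphabet (wrapping around).
"fabric" → "tkehcd".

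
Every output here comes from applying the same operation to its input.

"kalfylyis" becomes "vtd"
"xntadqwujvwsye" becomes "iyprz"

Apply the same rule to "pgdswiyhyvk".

brcf

The transformation: shift every letter 5 places backward in the alphabet (wrapping around), then keep one character in every 3, starting at position 2 (positions 2nd, 5th, 8th, ...).
Applying that to "pgdswiyhyvk" gives "brcf".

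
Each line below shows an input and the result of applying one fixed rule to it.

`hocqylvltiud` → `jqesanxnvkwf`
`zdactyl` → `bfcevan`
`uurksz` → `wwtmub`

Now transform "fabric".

The pattern: shift every letter 2 places forward in the alphabet (wrapping around).
Doing the same to "fabric": "hcdtke".

hcdtke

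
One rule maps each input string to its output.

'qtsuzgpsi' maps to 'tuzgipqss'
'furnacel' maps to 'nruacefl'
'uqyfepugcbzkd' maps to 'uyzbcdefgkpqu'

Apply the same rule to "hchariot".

The rule is to sort the characters into alphabetical order, then move the last 3 characters to the front (rotate right by 3).
Applying both steps to "hchariot": "achhiort", then "ortachhi".

ortachhi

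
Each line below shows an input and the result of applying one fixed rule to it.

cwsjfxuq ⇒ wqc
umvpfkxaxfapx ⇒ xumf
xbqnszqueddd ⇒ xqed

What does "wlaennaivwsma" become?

Rule — sort the characters into reverse alphabetical order, then keep one character in every 3, starting at position 2 (positions 2nd, 5th, 8th, ...).
Doing the same to "wlaennaivwsma": "wnla".

wnla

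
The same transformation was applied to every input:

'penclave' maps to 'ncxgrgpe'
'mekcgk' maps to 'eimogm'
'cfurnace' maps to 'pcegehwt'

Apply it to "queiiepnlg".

The pattern: swap the front and back halves of the string, then shift every letter 2 places forward in the alphabet (wrapping around).
Starting from "queiiepnlg": after the first operation, "epnlgqueii"; after the second, "grpniswgkk".

grpniswgkk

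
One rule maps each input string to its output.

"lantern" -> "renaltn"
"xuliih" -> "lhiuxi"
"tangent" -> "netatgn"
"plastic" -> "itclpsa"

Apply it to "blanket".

ektlbna

In each case the input is transformed by: swap each adjacent pair of characters (1↔2, 3↔4, ...), then move the last 3 characters to the front (rotate right by 3).
For "blanket", step one produces "lbnaekt"; step two turns that into "ektlbna".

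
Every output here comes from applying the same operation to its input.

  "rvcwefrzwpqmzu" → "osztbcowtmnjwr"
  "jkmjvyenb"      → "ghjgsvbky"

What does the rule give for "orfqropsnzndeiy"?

The transformation: shift every letter 3 places backward in the alphabet (wrapping around).
So "orfqropsnzndeiy" becomes "locnolmpkwkabfv".

locnolmpkwkabfv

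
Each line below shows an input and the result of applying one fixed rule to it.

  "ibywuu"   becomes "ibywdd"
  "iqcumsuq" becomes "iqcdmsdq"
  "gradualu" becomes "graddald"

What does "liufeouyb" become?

lidfeodyb

The transformation: replace every "u" with "d".
On "liufeouyb" that produces "lidfeodyb".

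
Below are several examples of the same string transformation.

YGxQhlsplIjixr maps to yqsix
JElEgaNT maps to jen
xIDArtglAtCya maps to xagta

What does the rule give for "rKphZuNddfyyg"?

rhnfg

The rule is to keep one character in every 3, starting at position 1 (positions 1st, 4th, 7th, ...), then convert every letter to lowercase.
Applying both steps to "rKphZuNddfyyg": "rhNfg", then "rhnfg".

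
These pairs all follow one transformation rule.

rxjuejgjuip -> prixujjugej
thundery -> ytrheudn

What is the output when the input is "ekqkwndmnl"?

Rule — take characters alternately from the front and the back (1st, last, 2nd, 2nd-last, ...), then swap each adjacent pair of characters (1↔2, 3↔4, ...).
Applying that to "ekqkwndmnl" gives "lenkmqdknw".

lenkmqdknw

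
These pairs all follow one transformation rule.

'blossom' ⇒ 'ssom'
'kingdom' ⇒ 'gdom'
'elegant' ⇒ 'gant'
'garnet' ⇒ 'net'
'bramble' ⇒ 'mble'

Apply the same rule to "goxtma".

The rule is to delete the first 3 characters.
"goxtma" → "tma".

tma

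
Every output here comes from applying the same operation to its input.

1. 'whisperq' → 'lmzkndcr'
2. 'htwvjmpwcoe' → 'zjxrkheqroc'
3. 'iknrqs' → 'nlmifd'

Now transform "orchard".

ymvcxmj

The transformation: reverse the string, then shift every letter 5 places backward in the alphabet (wrapping around).
Starting from "orchard": after the first operation, "drahcro"; after the second, "ymvcxmj".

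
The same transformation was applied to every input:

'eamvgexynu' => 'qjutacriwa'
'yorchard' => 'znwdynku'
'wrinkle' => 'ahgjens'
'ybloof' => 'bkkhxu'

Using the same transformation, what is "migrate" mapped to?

In each case the input is transformed by: reverse the string, then shift every letter 4 places backward in the alphabet (wrapping around).
Starting from "migrate": after the first operation, "etargim"; after the second, "apwncei".

apwncei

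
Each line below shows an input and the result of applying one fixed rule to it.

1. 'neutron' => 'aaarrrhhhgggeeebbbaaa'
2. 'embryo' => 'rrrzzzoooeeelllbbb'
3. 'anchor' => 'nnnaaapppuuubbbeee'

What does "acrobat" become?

nnnpppeeebbbooonnnggg

The rule is to shift every letter 13 places forward in the alphabet (wrapping around) — i.e. ROT13, then repeat every character 3 times.
Starting from "acrobat": after the first operation, "npebong"; after the second, "nnnpppeeebbbooonnnggg".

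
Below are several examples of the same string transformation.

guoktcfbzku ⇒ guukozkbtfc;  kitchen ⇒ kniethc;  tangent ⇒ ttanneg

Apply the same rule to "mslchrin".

The pattern: take characters alternately from the front and the back (1st, last, 2nd, 2nd-last, ...).
For "mslchrin" the result is "mnsilrch".

mnsilrch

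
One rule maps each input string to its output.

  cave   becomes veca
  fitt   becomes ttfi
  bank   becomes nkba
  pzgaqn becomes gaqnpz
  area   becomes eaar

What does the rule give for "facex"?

cexfa

The transformation: move the first 2 characters to the end (rotate left by 2).
On "facex" that produces "cexfa".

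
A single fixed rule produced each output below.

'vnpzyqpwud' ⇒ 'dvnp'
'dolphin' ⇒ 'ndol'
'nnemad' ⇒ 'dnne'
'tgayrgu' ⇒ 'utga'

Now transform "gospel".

lgos

What's happening: move the first 3 characters to the end (rotate left by 3), then keep only the last 4 characters.
So "gospel" becomes "lgos".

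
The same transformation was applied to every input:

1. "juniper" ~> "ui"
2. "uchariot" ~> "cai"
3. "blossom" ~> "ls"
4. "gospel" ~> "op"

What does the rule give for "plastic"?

ls

Rule — keep every other character starting from the second (positions 2nd, 4th, 6th, ...), then delete the last character.
Starting from "plastic": after the first operation, "lsi"; after the second, "ls".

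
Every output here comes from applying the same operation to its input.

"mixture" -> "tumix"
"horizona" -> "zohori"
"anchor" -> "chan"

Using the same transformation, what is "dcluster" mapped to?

What's happening: delete the last 2 characters, then move the last 2 characters to the front (rotate right by 2).
Working it through for "dcluster": intermediate "dclust", final "stdclu".
(Check on "mixture": → "mixtu" → "tumix" ✓)

stdclu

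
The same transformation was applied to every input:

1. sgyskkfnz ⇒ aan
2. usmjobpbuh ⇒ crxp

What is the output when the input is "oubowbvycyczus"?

The rule is to keep one character in every 3, starting at position 1 (positions 1st, 4th, 7th, ...), then shift every letter 8 places forward in the alphabet (wrapping around).
Working it through for "oubowbvycyczus": intermediate "oovyu", final "wwdgc".

wwdgc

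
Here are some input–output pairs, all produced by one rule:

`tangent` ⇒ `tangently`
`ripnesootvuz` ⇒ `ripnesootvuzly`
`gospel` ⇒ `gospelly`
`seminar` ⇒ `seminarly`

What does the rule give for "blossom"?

blossomly

The pattern: append "ly".
"blossom" → "blossomly".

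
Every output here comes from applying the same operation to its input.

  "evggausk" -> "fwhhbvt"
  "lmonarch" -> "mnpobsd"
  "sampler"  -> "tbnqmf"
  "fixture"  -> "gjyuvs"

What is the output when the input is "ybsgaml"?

zcthbn

The transformation: shift every letter 1 place forward in the alphabet (wrapping around), then delete the last character.
Starting from "ybsgaml": after the first operation, "zcthbnm"; after the second, "zcthbn".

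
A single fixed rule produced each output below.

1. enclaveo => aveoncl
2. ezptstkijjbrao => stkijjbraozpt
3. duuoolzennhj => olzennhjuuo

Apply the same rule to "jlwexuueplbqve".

xuueplbqvelwe

The transformation: delete the first character, then move the first 3 characters to the end (rotate left by 3).
For "jlwexuueplbqve", step one produces "lwexuueplbqve"; step two turns that into "xuueplbqvelwe".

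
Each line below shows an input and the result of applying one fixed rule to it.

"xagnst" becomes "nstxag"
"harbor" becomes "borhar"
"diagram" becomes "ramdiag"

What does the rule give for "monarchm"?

chmmonar

The rule is to move the last 3 characters to the front (rotate right by 3).
On "monarchm" that produces "chmmonar".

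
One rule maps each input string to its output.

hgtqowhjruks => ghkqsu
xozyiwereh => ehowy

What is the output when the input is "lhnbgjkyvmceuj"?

Rule — sort the characters into alphabetical order, then keep every other character starting from the first (positions 1st, 3rd, 5th, ...).
Working it through for "lhnbgjkyvmceuj": intermediate "bceghjjklmnuvy", final "behjlnv".

behjlnv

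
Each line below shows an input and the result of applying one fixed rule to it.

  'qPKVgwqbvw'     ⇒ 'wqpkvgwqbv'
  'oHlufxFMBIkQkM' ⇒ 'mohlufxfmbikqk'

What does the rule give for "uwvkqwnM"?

Each output is the input with this applied: move the last character to the front, then convert every letter to lowercase.
For "uwvkqwnM", step one produces "Muwvkqwn"; step two turns that into "muwvkqwn".

muwvkqwn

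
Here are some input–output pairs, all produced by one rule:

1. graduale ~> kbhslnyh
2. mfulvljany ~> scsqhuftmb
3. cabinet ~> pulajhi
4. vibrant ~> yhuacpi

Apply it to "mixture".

In each case the input is transformed by: shift every letter 7 places forward in the alphabet (wrapping around), then move the first 3 characters to the end (rotate left by 3).
Starting from "mixture": after the first operation, "tpeabyl"; after the second, "abyltpe".

abyltpe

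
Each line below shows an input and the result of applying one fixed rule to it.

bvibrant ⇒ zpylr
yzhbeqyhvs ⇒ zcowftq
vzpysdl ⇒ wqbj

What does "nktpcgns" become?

Each output is the input with this applied: shift every letter 2 places backward in the alphabet (wrapping around), then delete the first 3 characters.
For "nktpcgns" the result is "naelq".
(Check on "bvibrant": → "ztgzpylr" → "zpylr" ✓)

naelq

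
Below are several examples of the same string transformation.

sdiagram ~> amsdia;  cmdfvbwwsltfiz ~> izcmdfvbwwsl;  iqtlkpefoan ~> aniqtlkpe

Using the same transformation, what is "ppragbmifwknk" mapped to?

The pattern: move the last 2 characters to the front (rotate right by 2), then delete the last 2 characters.
Applying that to "ppragbmifwknk" gives "nkppragbmif".

nkppragbmif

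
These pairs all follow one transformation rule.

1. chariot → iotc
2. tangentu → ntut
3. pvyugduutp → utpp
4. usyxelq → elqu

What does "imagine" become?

The transformation: move the last 3 characters to the front (rotate right by 3), then keep only the first 4 characters.
Doing the same to "imagine": "inei".
(Check on "tangentu": → "ntutange" → "ntut" ✓)

inei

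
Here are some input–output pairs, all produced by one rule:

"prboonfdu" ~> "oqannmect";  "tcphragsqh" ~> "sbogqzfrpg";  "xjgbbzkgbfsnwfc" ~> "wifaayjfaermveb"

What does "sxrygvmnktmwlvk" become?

rwqxfulmjslvkuj

The transformation: shift every letter 1 place backward in the alphabet (wrapping around).
For "sxrygvmnktmwlvk" the result is "rwqxfulmjslvkuj".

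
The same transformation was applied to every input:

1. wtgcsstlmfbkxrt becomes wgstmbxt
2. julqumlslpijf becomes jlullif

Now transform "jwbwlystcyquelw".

The rule is to keep every other character starting from the first (positions 1st, 3rd, 5th, ...).
Applying that to "jwbwlystcyquelw" gives "jblscqew".

jblscqew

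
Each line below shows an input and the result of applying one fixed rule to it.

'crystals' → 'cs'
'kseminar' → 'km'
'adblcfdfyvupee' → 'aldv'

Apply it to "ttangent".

Looking at the pairs, the operation is to move the last 2 characters to the front (rotate right by 2), then keep one character in every 3, starting at position 3 (positions 3rd, 6th, 9th, ...).
Doing the same to "ttangent": "tn".

tn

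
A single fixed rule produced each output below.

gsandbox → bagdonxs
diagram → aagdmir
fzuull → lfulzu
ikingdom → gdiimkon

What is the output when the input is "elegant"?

eagenlt

The transformation: sort the characters into alphabetical order, then swap each adjacent pair of characters (1↔2, 3↔4, ...).
Applying both steps to "elegant": "aeeglnt", then "eagenlt".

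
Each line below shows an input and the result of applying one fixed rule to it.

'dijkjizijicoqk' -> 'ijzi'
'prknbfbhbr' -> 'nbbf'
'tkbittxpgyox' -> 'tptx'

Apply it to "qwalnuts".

Each output is the input with this applied: take characters alternately from the front and the back (1st, last, 2nd, 2nd-last, ...), then keep only the last 4 characters.
Working it through for "qwalnuts": intermediate "qswtauln", final "auln".

auln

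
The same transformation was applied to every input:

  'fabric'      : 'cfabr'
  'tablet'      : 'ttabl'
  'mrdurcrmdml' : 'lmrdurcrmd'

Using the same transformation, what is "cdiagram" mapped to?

In each case the input is transformed by: move the last character to the front, then delete the last character.
Working it through for "cdiagram": intermediate "mcdiagra", final "mcdiagr".

mcdiagr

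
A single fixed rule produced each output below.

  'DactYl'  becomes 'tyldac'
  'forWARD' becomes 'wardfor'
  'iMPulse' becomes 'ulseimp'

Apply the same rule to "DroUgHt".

What's happening: move the first 3 characters to the end (rotate left by 3), then convert every letter to lowercase.
"DroUgHt" → "UgHtDro" → "ughtdro".

ughtdro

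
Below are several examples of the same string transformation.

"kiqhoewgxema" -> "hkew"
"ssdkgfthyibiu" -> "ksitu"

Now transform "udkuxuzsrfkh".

uufz

Each output is the input with this applied: keep one character in every 3, starting at position 1 (positions 1st, 4th, 7th, ...), then swap each adjacent pair of characters (1↔2, 3↔4, ...).
On "udkuxuzsrfkh": the first step gives "uuzf", and the second then gives "uufz".
(Check on "ssdkgfthyibiu": → "sktiu" → "ksitu" ✓)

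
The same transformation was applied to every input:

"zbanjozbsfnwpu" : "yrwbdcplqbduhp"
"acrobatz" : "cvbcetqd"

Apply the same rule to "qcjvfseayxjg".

zliselxhugca

The rule is to shift every letter 2 places forward in the alphabet (wrapping around), then move the last 3 characters to the front (rotate right by 3).
Starting from "qcjvfseayxjg": after the first operation, "selxhugcazli"; after the second, "zliselxhugca".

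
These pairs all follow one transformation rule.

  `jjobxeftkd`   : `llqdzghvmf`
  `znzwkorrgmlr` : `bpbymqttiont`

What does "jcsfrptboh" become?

leuhtrvdqj

What's happening: shift every letter 2 places forward in the alphabet (wrapping around).
Applying that to "jcsfrptboh" gives "leuhtrvdqj".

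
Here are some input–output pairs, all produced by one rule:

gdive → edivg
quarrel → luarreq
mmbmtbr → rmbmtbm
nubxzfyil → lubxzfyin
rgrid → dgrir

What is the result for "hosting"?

gostinh

The rule is to swap the first and last characters.
For "hosting" the result is "gostinh".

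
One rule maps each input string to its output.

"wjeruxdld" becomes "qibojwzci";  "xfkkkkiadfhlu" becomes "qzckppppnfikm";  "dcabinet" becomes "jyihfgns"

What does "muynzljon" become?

tsrzdseqo

The rule is to shift every letter 5 places forward in the alphabet (wrapping around), then move the last 2 characters to the front (rotate right by 2).
On "muynzljon": the first step gives "rzdseqots", and the second then gives "tsrzdseqo".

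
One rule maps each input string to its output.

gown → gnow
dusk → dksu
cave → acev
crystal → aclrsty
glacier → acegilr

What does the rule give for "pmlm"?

lmmp

The rule is to sort the characters into alphabetical order.
"pmlm" → "lmmp".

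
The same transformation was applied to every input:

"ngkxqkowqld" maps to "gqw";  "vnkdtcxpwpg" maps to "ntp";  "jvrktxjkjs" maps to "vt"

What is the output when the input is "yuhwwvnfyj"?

uw

Looking at the pairs, the operation is to delete the last 3 characters, then keep one character in every 3, starting at position 2 (positions 2nd, 5th, 8th, ...).
On "yuhwwvnfyj": the first step gives "yuhwwvn", and the second then gives "uw".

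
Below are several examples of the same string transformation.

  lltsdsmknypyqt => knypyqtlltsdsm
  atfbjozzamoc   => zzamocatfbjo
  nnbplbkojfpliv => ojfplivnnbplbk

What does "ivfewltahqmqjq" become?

ahqmqjqivfewlt

Looking at the pairs, the operation is to swap the front and back halves of the string.
So "ivfewltahqmqjq" becomes "ahqmqjqivfewlt".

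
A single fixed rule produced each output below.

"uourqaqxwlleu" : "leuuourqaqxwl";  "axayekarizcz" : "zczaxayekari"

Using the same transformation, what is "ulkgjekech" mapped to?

echulkgjek

In each case the input is transformed by: move the last 3 characters to the front (rotate right by 3).
On "ulkgjekech" that produces "echulkgjek".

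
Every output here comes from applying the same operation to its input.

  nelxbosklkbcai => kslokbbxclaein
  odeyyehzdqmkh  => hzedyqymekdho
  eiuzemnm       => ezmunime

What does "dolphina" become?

hpilnoad

Looking at the pairs, the operation is to take characters alternately from the front and the back (1st, last, 2nd, 2nd-last, ...), then reverse the string.
For "dolphina" the result is "hpilnoad".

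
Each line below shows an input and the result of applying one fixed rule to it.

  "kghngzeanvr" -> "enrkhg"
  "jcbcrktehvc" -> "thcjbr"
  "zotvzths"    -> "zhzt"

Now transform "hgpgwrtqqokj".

Each output is the input with this applied: keep every other character starting from the first (positions 1st, 3rd, 5th, ...), then swap the front and back halves of the string.
On "hgpgwrtqqokj": the first step gives "hpwtqk", and the second then gives "tqkhpw".

tqkhpw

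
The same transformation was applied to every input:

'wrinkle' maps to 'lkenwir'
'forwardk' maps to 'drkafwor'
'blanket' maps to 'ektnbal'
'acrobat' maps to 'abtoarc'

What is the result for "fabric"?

ircbfa

The transformation: move the last 2 characters to the front (rotate right by 2), then take characters alternately from the front and the back (1st, last, 2nd, 2nd-last, ...).
Doing the same to "fabric": "ircbfa".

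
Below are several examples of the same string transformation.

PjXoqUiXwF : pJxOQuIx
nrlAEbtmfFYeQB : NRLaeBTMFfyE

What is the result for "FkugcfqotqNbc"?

The pattern: flip the case of every letter, then delete the last 2 characters.
On "FkugcfqotqNbc": the first step gives "fKUGCFQOTQnBC", and the second then gives "fKUGCFQOTQn".
(Check on "nrlAEbtmfFYeQB": → "NRLaeBTMFfyEqb" → "NRLaeBTMFfyE" ✓)

fKUGCFQOTQn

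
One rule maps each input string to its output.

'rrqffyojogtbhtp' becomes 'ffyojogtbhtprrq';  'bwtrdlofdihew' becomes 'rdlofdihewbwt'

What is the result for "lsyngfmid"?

Each output is the input with this applied: move the first 3 characters to the end (rotate left by 3).
For "lsyngfmid" the result is "ngfmidlsy".

ngfmidlsy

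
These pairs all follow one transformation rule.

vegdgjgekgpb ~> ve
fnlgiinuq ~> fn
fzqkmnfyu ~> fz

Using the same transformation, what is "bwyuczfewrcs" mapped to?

bw

The rule is to keep only the first 2 characters.
Applying that to "bwyuczfewrcs" gives "bw".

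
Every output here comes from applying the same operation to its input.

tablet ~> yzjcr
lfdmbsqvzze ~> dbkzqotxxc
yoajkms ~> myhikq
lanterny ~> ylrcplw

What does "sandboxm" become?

What's happening: delete the first character, then shift every letter 2 places backward in the alphabet (wrapping around).
On "sandboxm" that produces "ylbzmvk".

ylbzmvk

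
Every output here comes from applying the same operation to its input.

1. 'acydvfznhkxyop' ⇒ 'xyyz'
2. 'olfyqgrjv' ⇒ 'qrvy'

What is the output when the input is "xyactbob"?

Rule — sort the characters into alphabetical order, then keep only the last 4 characters.
Working it through for "xyactbob": intermediate "abbcotxy", final "otxy".
(Check on "olfyqgrjv": → "fgjloqrvy" → "qrvy" ✓)

otxy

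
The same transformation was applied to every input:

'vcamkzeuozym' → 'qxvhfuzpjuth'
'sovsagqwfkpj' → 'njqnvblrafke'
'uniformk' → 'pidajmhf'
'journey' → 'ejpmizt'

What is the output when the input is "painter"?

Looking at the pairs, the operation is to shift every letter 5 places backward in the alphabet (wrapping around).
For "painter" the result is "kvdiozm".

kvdiozm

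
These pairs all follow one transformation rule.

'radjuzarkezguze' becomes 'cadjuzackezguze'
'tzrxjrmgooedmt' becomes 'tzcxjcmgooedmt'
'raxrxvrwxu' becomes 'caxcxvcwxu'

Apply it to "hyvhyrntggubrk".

hyvhycntggubck

The transformation: replace every "r" with "c".
So "hyvhyrntggubrk" becomes "hyvhycntggubck".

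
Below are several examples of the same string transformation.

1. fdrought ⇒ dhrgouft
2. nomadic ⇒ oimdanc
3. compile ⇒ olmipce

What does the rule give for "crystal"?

raytscl

The transformation: take characters alternately from the front and the back (1st, last, 2nd, 2nd-last, ...), then move the first 2 characters to the end (rotate left by 2).
Starting from "crystal": after the first operation, "clrayts"; after the second, "raytscl".
(Check on "nomadic": → "ncoimda" → "oimdanc" ✓)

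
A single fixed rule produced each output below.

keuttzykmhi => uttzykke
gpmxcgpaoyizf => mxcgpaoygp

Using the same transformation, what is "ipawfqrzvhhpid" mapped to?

awfqrzvhhip

Rule — delete the last 3 characters, then move the first 2 characters to the end (rotate left by 2).
Working it through for "ipawfqrzvhhpid": intermediate "ipawfqrzvhh", final "awfqrzvhhip".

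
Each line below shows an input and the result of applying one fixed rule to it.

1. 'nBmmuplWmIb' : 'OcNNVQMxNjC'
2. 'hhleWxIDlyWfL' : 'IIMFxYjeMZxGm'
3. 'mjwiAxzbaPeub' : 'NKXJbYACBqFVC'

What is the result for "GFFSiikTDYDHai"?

The pattern: shift every letter 1 place forward in the alphabet (wrapping around), then flip the case of every letter.
Working it through for "GFFSiikTDYDHai": intermediate "HGGTjjlUEZEIbj", final "hggtJJLuezeiBJ".
(Check on "mjwiAxzbaPeub": → "nkxjByacbQfvc" → "NKXJbYACBqFVC" ✓)

hggtJJLuezeiBJ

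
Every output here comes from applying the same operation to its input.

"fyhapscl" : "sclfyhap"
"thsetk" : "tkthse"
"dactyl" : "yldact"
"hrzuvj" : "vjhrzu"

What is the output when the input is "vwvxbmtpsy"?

tpsyvwvxbm

Looking at the pairs, the operation is to swap the front and back halves of the string, then move the first character to the end.
Working it through for "vwvxbmtpsy": intermediate "mtpsyvwvxb", final "tpsyvwvxbm".
(Check on "hrzuvj": → "uvjhrz" → "vjhrzu" ✓)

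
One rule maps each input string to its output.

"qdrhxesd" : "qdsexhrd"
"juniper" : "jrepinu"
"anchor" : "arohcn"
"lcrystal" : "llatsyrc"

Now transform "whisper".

wrepsih

Each output is the input with this applied: reverse the string, then move the last character to the front.
On "whisper" that produces "wrepsih".
(Check on "juniper": → "repinuj" → "jrepinu" ✓)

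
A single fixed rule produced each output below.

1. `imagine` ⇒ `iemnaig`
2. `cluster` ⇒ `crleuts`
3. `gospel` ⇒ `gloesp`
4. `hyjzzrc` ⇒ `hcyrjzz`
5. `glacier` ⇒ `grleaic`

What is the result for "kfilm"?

Rule — take characters alternately from the front and the back (1st, last, 2nd, 2nd-last, ...).
So "kfilm" becomes "kmfli".

kmfli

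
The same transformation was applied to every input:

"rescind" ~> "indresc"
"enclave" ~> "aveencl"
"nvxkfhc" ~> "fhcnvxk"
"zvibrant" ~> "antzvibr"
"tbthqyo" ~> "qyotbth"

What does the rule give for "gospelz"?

Rule — move the last 3 characters to the front (rotate right by 3).
On "gospelz" that produces "elzgosp".

elzgosp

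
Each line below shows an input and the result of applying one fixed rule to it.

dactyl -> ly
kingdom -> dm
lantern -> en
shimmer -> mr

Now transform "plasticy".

The rule is to swap each adjacent pair of characters (1↔2, 3↔4, ...), then keep only the last 2 characters.
Starting from "plasticy": after the first operation, "lpsaityc"; after the second, "yc".

yc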